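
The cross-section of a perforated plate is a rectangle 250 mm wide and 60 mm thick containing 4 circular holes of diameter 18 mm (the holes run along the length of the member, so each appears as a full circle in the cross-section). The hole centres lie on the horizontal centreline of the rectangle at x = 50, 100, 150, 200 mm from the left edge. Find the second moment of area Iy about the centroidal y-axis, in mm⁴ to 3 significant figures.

Split into non-overlapping primitives; take the origin at the lower-left of the bounding box.
Plate: 250 × 60, A = 15 000 mm², x = 125 mm, Ī = 78 125 000 mm⁴.
Hole 1 (subtracted): ⌀18, A = 254.47 mm², x = 50 mm, Ī = 5 153 mm⁴.
Hole 2 (subtracted): ⌀18, A = 254.47 mm², x = 100 mm, Ī = 5 153 mm⁴.
Hole 3 (subtracted): ⌀18, A = 254.47 mm², x = 150 mm, Ī = 5 153 mm⁴.
Hole 4 (subtracted): ⌀18, A = 254.47 mm², x = 200 mm, Ī = 5 153 mm⁴.
By symmetry the centroid is at mid-width, x̄ = 125 mm.
Transfer each piece to the centroidal y-axis using Ī + A·d² with d = x − 125:
  plate: d = 0 mm → contributes +78 125 000 mm⁴
  hole 1: d = -75 mm → contributes −1 436 541 mm⁴
  hole 2: d = -25 mm → contributes −164 196 mm⁴
  hole 3: d = 25 mm → contributes −164 196 mm⁴
  hole 4: d = 75 mm → contributes −1 436 541 mm⁴
Total I = 74 923 525 mm⁴.

Iy ≈ 7.49 × 10⁷ mm⁴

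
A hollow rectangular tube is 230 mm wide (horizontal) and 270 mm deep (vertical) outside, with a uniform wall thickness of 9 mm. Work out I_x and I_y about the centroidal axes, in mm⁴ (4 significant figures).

I_x ≈ 9.454 × 10⁷ mm⁴, I_y ≈ 7.367 × 10⁷ mm⁴

Decompose the section into non-overlapping parts with the origin at the bottom-left of its bounding rectangle.
Outer rectangle: 230 × 270, A = 62 100 mm², y = 135 mm, Ī = 377 257 500 mm⁴.
Inner void (subtracted): 212 × 252, A = 53 424 mm², y = 135 mm, Ī = 282 719 808 mm⁴.
By symmetry the centroid is at mid-height, ȳ = 135 mm.
All pieces are centred on the centroidal x-axis, so I = ΣĪ (holes subtracted) = 94 537 692 mm⁴.
Repeating about the centroidal y-axis gives I_y = 73 666 812 mm⁴.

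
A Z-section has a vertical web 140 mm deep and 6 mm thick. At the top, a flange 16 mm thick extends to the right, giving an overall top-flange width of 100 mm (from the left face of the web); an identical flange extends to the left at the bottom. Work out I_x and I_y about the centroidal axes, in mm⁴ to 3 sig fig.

I_x ≈ 1.30 × 10⁷ mm⁴, I_y ≈ 9.74 × 10⁶ mm⁴

Break the section into simple shapes (no overlaps), measuring from the bottom-left corner of the bounding box.
Web: 6 × 140, A = 840 mm², y = 70 mm, Ī = 1 372 000 mm⁴.
Top flange (beyond web): 94 × 16, A = 1 504 mm², y = 132 mm, Ī = 32 085 mm⁴.
Bottom flange (beyond web): 94 × 16, A = 1 504 mm², y = 8 mm, Ī = 32 085 mm⁴.
Centroid: ȳ = ΣA·y / ΣA = 70 mm.
Transfer each piece to the centroidal x-axis using Ī + A·d² with d = y − 70:
  web: d = 0 mm → contributes +1 372 000 mm⁴
  top flange (beyond web): d = 62 mm → contributes +5 813 461 mm⁴
  bottom flange (beyond web): d = -62 mm → contributes +5 813 461 mm⁴
Total I = 12 998 923 mm⁴.
For the y-axis: x̄ = 97 mm.
Repeating about the centroidal y-axis gives I_y = 9 737 411 mm⁴.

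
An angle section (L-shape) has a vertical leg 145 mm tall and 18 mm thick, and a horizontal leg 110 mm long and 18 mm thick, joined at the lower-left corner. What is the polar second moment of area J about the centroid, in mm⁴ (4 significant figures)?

Decompose the section into non-overlapping parts with the origin at the bottom-left of its bounding rectangle.
Vertical leg: 18 × 145, A = 2 610 mm², y = 72.5 mm, Ī = 4 572 938 mm⁴.
Horizontal leg (remainder): 92 × 18, A = 1 656 mm², y = 9 mm, Ī = 44 712 mm⁴.
Centroid: ȳ = ΣA·y / ΣA = 47.8502 mm.
Transfer each piece to the centroidal x-axis using Ī + A·d² with d = y − 47.8502:
  vertical leg: d = 24.6498 mm → contributes +6 158 805 mm⁴
  horizontal leg (remainder): d = -38.8502 mm → contributes +2 544 177 mm⁴
Total I = 8 702 982 mm⁴.
For the y-axis: x̄ = 30.3502 mm.
Repeating about the centroidal y-axis gives I_y = 4 303 325 mm⁴.
Polar second moment: J = I_x + I_y = 13 006 307 mm⁴.

J ≈ 1.301 × 10⁷ mm⁴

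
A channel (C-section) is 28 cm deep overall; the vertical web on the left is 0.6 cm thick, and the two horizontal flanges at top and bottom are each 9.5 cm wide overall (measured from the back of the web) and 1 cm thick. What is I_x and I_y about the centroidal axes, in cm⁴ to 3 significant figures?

Decompose the section into non-overlapping parts with the origin at the bottom-left of its bounding rectangle.
Web: 0.6 × 28, A = 16.8 cm², y = 14 cm, Ī = 1097.6 cm⁴.
Top flange (beyond web): 8.9 × 1, A = 8.9 cm², y = 27.5 cm, Ī = 0.74167 cm⁴.
Bottom flange (beyond web): 8.9 × 1, A = 8.9 cm², y = 0.5 cm, Ī = 0.74167 cm⁴.
By symmetry the centroid is at mid-height, ȳ = 14 cm.
Transfer each piece to the centroidal x-axis using Ī + A·d² with d = y − 14:
  web: d = 0 cm → contributes +1097.6 cm⁴
  top flange (beyond web): d = 13.5 cm → contributes +1622.8 cm⁴
  bottom flange (beyond web): d = -13.5 cm → contributes +1622.8 cm⁴
Total I = 4343.1 cm⁴.
For the y-axis: x̄ = 2.7436 cm.
Repeating about the centroidal y-axis gives I_y = 313 cm⁴.

I_x ≈ 4340 cm⁴, I_y ≈ 313 cm⁴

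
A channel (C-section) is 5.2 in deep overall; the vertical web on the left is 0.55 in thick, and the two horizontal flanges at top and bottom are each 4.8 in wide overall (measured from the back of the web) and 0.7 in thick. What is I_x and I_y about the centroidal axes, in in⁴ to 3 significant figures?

I_x ≈ 36.8 in⁴, I_y ≈ 20.2 in⁴

Split into non-overlapping primitives; take the origin at the lower-left of the bounding box.
Web: 0.55 × 5.2, A = 2.86 in², y = 2.6 in, Ī = 6.4445 in⁴.
Top flange (beyond web): 4.25 × 0.7, A = 2.975 in², y = 4.85 in, Ī = 0.12148 in⁴.
Bottom flange (beyond web): 4.25 × 0.7, A = 2.975 in², y = 0.35 in, Ī = 0.12148 in⁴.
By symmetry the centroid is at mid-height, ȳ = 2.6 in.
Transfer each piece to the centroidal x-axis using Ī + A·d² with d = y − 2.6:
  web: d = 0 in → contributes +6.4445 in⁴
  top flange (beyond web): d = 2.25 in → contributes +15.182 in⁴
  bottom flange (beyond web): d = -2.25 in → contributes +15.182 in⁴
Total I = 36.809 in⁴.
For the y-axis: x̄ = 1.8959 in.
Repeating about the centroidal y-axis gives I_y = 20.154 in⁴.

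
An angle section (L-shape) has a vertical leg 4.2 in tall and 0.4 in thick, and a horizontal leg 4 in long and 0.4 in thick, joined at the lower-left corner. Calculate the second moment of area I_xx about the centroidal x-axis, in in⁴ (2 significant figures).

Break the section into simple shapes (no overlaps), measuring from the bottom-left corner of the bounding box.
Vertical leg: 0.4 × 4.2, A = 1.68 in², y = 2.1 in, Ī = 2.47 in⁴.
Horizontal leg (remainder): 3.6 × 0.4, A = 1.44 in², y = 0.2 in, Ī = 0.0192 in⁴.
Centroid: ȳ = ΣA·y / ΣA = 1.223 in.
Transfer each piece to the centroidal x-axis using Ī + A·d² with d = y − 1.223:
  vertical leg: d = 0.8769 in → contributes +3.762 in⁴
  horizontal leg (remainder): d = -1.023 in → contributes +1.526 in⁴
Total I = 5.288 in⁴.

I_xx ≈ 5.3 in⁴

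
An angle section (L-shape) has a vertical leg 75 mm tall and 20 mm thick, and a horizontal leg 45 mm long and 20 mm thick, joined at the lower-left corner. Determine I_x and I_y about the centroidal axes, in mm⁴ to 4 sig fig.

I_x ≈ 1.003 × 10⁶ mm⁴, I_y ≈ 2.659 × 10⁵ mm⁴

Break the section into simple shapes (no overlaps), measuring from the bottom-left corner of the bounding box.
Vertical leg: 20 × 75, A = 1 500 mm², y = 37.5 mm, Ī = 703 125 mm⁴.
Horizontal leg (remainder): 25 × 20, A = 500 mm², y = 10 mm, Ī = 16666.7 mm⁴.
Centroid: ȳ = ΣA·y / ΣA = 30.625 mm.
Transfer each piece to the centroidal x-axis using Ī + A·d² with d = y − 30.625:
  vertical leg: d = 6.875 mm → contributes +774 023 mm⁴
  horizontal leg (remainder): d = -20.625 mm → contributes +229 362 mm⁴
Total I = 1 003 385 mm⁴.
For the y-axis: x̄ = 15.625 mm.
Repeating about the centroidal y-axis gives I_y = 265 885 mm⁴.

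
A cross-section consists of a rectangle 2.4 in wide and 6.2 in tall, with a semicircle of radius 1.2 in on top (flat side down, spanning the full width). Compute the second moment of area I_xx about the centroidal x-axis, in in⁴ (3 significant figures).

I_xx ≈ 73.5 in⁴

Decompose the section into non-overlapping parts with the origin at the bottom-left of its bounding rectangle.
Rectangular body: 2.4 × 6.2, A = 14.88 in², y = 3.1 in, Ī = 47.666 in⁴.
Semicircular cap: semicircle r = 1.2, A = 2.2619 in², y = 6.7093 in, Ī = 0.22759 in⁴.
Centroid: ȳ = ΣA·y / ΣA = 3.5763 in.
Transfer each piece to the centroidal x-axis using Ī + A·d² with d = y − 3.5763:
  rectangular body: d = -0.47626 in → contributes +51.041 in⁴
  semicircular cap: d = 3.133 in → contributes +22.431 in⁴
Total I = 73.471 in⁴.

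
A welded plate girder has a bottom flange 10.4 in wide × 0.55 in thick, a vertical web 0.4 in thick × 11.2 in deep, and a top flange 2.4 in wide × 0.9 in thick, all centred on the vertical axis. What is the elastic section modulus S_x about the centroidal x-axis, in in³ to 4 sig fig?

Break the section into simple shapes (no overlaps), measuring from the bottom-left corner of the bounding box.
Bottom plate: 10.4 × 0.55, A = 5.72 in², y = 0.275 in, Ī = 0.144192 in⁴.
Web plate: 0.4 × 11.2, A = 4.48 in², y = 6.15 in, Ī = 46.8309 in⁴.
Top plate: 2.4 × 0.9, A = 2.16 in², y = 12.2 in, Ī = 0.1458 in⁴.
Centroid: ȳ = ΣA·y / ΣA = 4.48843 in.
Transfer each piece to the centroidal x-axis using Ī + A·d² with d = y − 4.48843:
  bottom plate: d = -4.21343 in → contributes +101.691 in⁴
  web plate: d = 1.66157 in → contributes +59.1994 in⁴
  top plate: d = 7.71157 in → contributes +128.597 in⁴
Total I = 289.488 in⁴.
Extreme fibre distance c = 8.16157 in; S = I/c = 35.4697 in³.

S_x ≈ 35.47 in³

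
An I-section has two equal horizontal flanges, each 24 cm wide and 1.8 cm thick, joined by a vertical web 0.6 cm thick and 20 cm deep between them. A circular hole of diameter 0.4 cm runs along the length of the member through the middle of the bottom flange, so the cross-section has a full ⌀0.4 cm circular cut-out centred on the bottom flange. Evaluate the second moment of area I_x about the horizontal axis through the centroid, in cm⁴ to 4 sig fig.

I_x ≈ 1.067 × 10⁴ cm⁴

Treat the section as a set of non-overlapping primitives; coordinates are from the bounding-box lower-left.
Bottom flange: 24 × 1.8, A = 43.2 cm², y = 0.9 cm, Ī = 11.664 cm⁴.
Web: 0.6 × 20, A = 12 cm², y = 11.8 cm, Ī = 400 cm⁴.
Top flange: 24 × 1.8, A = 43.2 cm², y = 22.7 cm, Ī = 11.664 cm⁴.
Hole (subtracted): ⌀0.4, A = 0.125664 cm², y = 0.9 cm, Ī = 0.00125664 cm⁴.
Centroid: ȳ = ΣA·y / ΣA = 11.8139 cm.
Transfer each piece to the horizontal axis through the centroid using Ī + A·d² with d = y − 11.8139:
  bottom flange: d = -10.9139 cm → contributes +5157.39 cm⁴
  web: d = -0.0139379 cm → contributes +400.002 cm⁴
  top flange: d = 10.8861 cm → contributes +5131.14 cm⁴
  hole: d = -10.9139 cm → contributes −14.9696 cm⁴
Total I = 10673.6 cm⁴.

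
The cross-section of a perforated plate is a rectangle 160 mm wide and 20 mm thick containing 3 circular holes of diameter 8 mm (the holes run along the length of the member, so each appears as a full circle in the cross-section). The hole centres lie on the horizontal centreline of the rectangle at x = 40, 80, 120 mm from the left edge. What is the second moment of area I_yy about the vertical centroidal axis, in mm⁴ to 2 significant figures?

I_yy ≈ 6.7 × 10⁶ mm⁴

Split into non-overlapping primitives; take the origin at the lower-left of the bounding box.
Plate: 160 × 20, A = 3 200 mm², x = 80 mm, Ī = 6 826 667 mm⁴.
Hole 1 (subtracted): ⌀8, A = 50.27 mm², x = 40 mm, Ī = 201.1 mm⁴.
Hole 2 (subtracted): ⌀8, A = 50.27 mm², x = 80 mm, Ī = 201.1 mm⁴.
Hole 3 (subtracted): ⌀8, A = 50.27 mm², x = 120 mm, Ī = 201.1 mm⁴.
By symmetry the centroid is at mid-width, x̄ = 80 mm.
Transfer each piece to the vertical centroidal axis using Ī + A·d² with d = x − 80:
  plate: d = 0 mm → contributes +6 826 667 mm⁴
  hole 1: d = -40 mm → contributes −80 626 mm⁴
  hole 2: d = 0 mm → contributes −201.1 mm⁴
  hole 3: d = 40 mm → contributes −80 626 mm⁴
Total I = 6 665 214 mm⁴.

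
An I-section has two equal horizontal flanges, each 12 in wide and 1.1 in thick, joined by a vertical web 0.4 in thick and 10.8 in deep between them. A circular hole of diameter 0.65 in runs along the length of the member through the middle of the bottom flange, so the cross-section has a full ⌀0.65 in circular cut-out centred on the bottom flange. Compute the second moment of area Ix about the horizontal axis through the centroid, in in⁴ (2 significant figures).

Ix ≈ 970 in⁴

Decompose the section into non-overlapping parts with the origin at the bottom-left of its bounding rectangle.
Bottom flange: 12 × 1.1, A = 13.2 in², y = 0.55 in, Ī = 1.331 in⁴.
Web: 0.4 × 10.8, A = 4.32 in², y = 6.5 in, Ī = 41.99 in⁴.
Top flange: 12 × 1.1, A = 13.2 in², y = 12.45 in, Ī = 1.331 in⁴.
Hole (subtracted): ⌀0.65, A = 0.3318 in², y = 0.55 in, Ī = 0.008762 in⁴.
Centroid: ȳ = ΣA·y / ΣA = 6.565 in.
Transfer each piece to the horizontal axis through the centroid using Ī + A·d² with d = y − 6.565:
  bottom flange: d = -6.015 in → contributes +478.9 in⁴
  web: d = -0.06497 in → contributes +42.01 in⁴
  top flange: d = 5.885 in → contributes +458.5 in⁴
  hole: d = -6.015 in → contributes −12.01 in⁴
Total I = 967.4 in⁴.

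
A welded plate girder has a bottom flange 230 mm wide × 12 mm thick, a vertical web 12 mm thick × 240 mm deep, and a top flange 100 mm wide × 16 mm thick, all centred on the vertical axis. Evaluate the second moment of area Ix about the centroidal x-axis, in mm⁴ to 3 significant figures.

Ix ≈ 8.11 × 10⁷ mm⁴

Treat the section as a set of non-overlapping primitives; coordinates are from the bounding-box lower-left.
Bottom plate: 230 × 12, A = 2 760 mm², y = 6 mm, Ī = 33 120 mm⁴.
Web plate: 12 × 240, A = 2 880 mm², y = 132 mm, Ī = 13 824 000 mm⁴.
Top plate: 100 × 16, A = 1 600 mm², y = 260 mm, Ī = 34 133 mm⁴.
Centroid: ȳ = ΣA·y / ΣA = 112.25 mm.
Transfer each piece to the centroidal x-axis using Ī + A·d² with d = y − 112.25:
  bottom plate: d = -106.25 mm → contributes +31 193 363 mm⁴
  web plate: d = 19.746 mm → contributes +14 946 909 mm⁴
  top plate: d = 147.75 mm → contributes +34 960 274 mm⁴
Total I = 81 100 546 mm⁴.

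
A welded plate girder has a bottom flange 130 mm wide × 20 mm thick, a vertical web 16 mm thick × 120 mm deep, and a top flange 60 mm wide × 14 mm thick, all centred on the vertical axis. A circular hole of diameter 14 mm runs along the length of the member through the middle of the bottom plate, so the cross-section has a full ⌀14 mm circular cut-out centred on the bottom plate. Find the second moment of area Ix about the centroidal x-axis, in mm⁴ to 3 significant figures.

Ix ≈ 1.56 × 10⁷ mm⁴

Decompose the section into non-overlapping parts with the origin at the bottom-left of its bounding rectangle.
Bottom plate: 130 × 20, A = 2 600 mm², y = 10 mm, Ī = 86 667 mm⁴.
Web plate: 16 × 120, A = 1 920 mm², y = 80 mm, Ī = 2 304 000 mm⁴.
Top plate: 60 × 14, A = 840 mm², y = 147 mm, Ī = 13 720 mm⁴.
Hole (subtracted): ⌀14, A = 153.94 mm², y = 10 mm, Ī = 1885.7 mm⁴.
Centroid: ȳ = ΣA·y / ΣA = 57.921 mm.
Transfer each piece to the centroidal x-axis using Ī + A·d² with d = y − 57.921:
  bottom plate: d = -47.921 mm → contributes +6 057 379 mm⁴
  web plate: d = 22.079 mm → contributes +3 239 961 mm⁴
  top plate: d = 89.079 mm → contributes +6 679 169 mm⁴
  hole: d = -47.921 mm → contributes −355 393 mm⁴
Total I = 15 621 115 mm⁴.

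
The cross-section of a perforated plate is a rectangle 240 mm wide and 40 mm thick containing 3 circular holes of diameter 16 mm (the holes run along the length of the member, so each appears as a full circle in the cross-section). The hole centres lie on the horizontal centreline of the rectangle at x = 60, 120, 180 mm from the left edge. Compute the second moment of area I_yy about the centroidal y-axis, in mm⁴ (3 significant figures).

I_yy ≈ 4.46 × 10⁷ mm⁴

Treat the section as a set of non-overlapping primitives; coordinates are from the bounding-box lower-left.
Plate: 240 × 40, A = 9 600 mm², x = 120 mm, Ī = 46 080 000 mm⁴.
Hole 1 (subtracted): ⌀16, A = 201.06 mm², x = 60 mm, Ī = 3 217 mm⁴.
Hole 2 (subtracted): ⌀16, A = 201.06 mm², x = 120 mm, Ī = 3 217 mm⁴.
Hole 3 (subtracted): ⌀16, A = 201.06 mm², x = 180 mm, Ī = 3 217 mm⁴.
By symmetry the centroid is at mid-width, x̄ = 120 mm.
Transfer each piece to the centroidal y-axis using Ī + A·d² with d = x − 120:
  plate: d = 0 mm → contributes +46 080 000 mm⁴
  hole 1: d = -60 mm → contributes −727 040 mm⁴
  hole 2: d = 0 mm → contributes −3 217 mm⁴
  hole 3: d = 60 mm → contributes −727 040 mm⁴
Total I = 44 622 703 mm⁴.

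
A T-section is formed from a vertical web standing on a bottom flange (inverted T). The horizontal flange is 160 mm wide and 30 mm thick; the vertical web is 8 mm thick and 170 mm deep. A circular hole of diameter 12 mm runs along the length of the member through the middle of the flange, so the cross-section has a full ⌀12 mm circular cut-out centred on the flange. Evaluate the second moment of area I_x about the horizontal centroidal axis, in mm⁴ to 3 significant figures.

Treat the section as a set of non-overlapping primitives; coordinates are from the bounding-box lower-left.
Flange: 160 × 30, A = 4 800 mm², y = 15 mm, Ī = 360 000 mm⁴.
Web: 8 × 170, A = 1 360 mm², y = 115 mm, Ī = 3 275 333 mm⁴.
Hole (subtracted): ⌀12, A = 113.1 mm², y = 15 mm, Ī = 1017.9 mm⁴.
Centroid: ȳ = ΣA·y / ΣA = 37.491 mm.
Transfer each piece to the horizontal centroidal axis using Ī + A·d² with d = y − 37.491:
  flange: d = -22.491 mm → contributes +2 788 025 mm⁴
  web: d = 77.509 mm → contributes +11 445 762 mm⁴
  hole: d = -22.491 mm → contributes −58 227 mm⁴
Total I = 14 175 559 mm⁴.

I_x ≈ 1.42 × 10⁷ mm⁴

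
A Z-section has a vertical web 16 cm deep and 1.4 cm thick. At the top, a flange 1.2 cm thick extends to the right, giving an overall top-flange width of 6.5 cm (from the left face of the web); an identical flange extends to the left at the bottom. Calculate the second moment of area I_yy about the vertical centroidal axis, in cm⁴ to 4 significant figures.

I_yy ≈ 159.5 cm⁴

Break the section into simple shapes (no overlaps), measuring from the bottom-left corner of the bounding box.
Web: 1.4 × 16, A = 22.4 cm², x = 5.8 cm, Ī = 3.65867 cm⁴.
Top flange (beyond web): 5.1 × 1.2, A = 6.12 cm², x = 9.05 cm, Ī = 13.2651 cm⁴.
Bottom flange (beyond web): 5.1 × 1.2, A = 6.12 cm², x = 2.55 cm, Ī = 13.2651 cm⁴.
Centroid: x̄ = ΣA·x / ΣA = 5.8 cm.
Transfer each piece to the vertical centroidal axis using Ī + A·d² with d = x − 5.8:
  web: d = 0 cm → contributes +3.65867 cm⁴
  top flange (beyond web): d = 3.25 cm → contributes +77.9076 cm⁴
  bottom flange (beyond web): d = -3.25 cm → contributes +77.9076 cm⁴
Total I = 159.474 cm⁴.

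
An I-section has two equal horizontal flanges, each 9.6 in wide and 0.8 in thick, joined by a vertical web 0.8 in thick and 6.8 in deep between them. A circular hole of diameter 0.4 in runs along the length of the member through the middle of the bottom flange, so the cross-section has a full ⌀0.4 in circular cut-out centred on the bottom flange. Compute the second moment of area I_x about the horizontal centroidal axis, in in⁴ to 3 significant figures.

Break the section into simple shapes (no overlaps), measuring from the bottom-left corner of the bounding box.
Bottom flange: 9.6 × 0.8, A = 7.68 in², y = 0.4 in, Ī = 0.4096 in⁴.
Web: 0.8 × 6.8, A = 5.44 in², y = 4.2 in, Ī = 20.962 in⁴.
Top flange: 9.6 × 0.8, A = 7.68 in², y = 8 in, Ī = 0.4096 in⁴.
Hole (subtracted): ⌀0.4, A = 0.12566 in², y = 0.4 in, Ī = 0.0012566 in⁴.
Centroid: ȳ = ΣA·y / ΣA = 4.2231 in.
Transfer each piece to the horizontal centroidal axis using Ī + A·d² with d = y − 4.2231:
  bottom flange: d = -3.8231 in → contributes +112.66 in⁴
  web: d = -0.023097 in → contributes +20.965 in⁴
  top flange: d = 3.7769 in → contributes +109.96 in⁴
  hole: d = -3.8231 in → contributes −1.838 in⁴
Total I = 241.75 in⁴.

I_x ≈ 242 in⁴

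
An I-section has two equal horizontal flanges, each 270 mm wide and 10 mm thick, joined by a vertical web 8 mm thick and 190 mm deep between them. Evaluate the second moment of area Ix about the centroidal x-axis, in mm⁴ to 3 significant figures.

Ix ≈ 5.86 × 10⁷ mm⁴

Split into non-overlapping primitives; take the origin at the lower-left of the bounding box.
Bottom flange: 270 × 10, A = 2 700 mm², y = 5 mm, Ī = 22 500 mm⁴.
Web: 8 × 190, A = 1 520 mm², y = 105 mm, Ī = 4 572 667 mm⁴.
Top flange: 270 × 10, A = 2 700 mm², y = 205 mm, Ī = 22 500 mm⁴.
By symmetry the centroid is at mid-height, ȳ = 105 mm.
Transfer each piece to the centroidal x-axis using Ī + A·d² with d = y − 105:
  bottom flange: d = -100 mm → contributes +27 022 500 mm⁴
  web: d = 0 mm → contributes +4 572 667 mm⁴
  top flange: d = 100 mm → contributes +27 022 500 mm⁴
Total I = 58 617 667 mm⁴.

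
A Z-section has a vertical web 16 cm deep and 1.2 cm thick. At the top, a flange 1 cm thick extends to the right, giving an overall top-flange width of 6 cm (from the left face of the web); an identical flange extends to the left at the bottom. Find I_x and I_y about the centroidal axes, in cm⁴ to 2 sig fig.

Decompose the section into non-overlapping parts with the origin at the bottom-left of its bounding rectangle.
Web: 1.2 × 16, A = 19.2 cm², y = 8 cm, Ī = 409.6 cm⁴.
Top flange (beyond web): 4.8 × 1, A = 4.8 cm², y = 15.5 cm, Ī = 0.4 cm⁴.
Bottom flange (beyond web): 4.8 × 1, A = 4.8 cm², y = 0.5 cm, Ī = 0.4 cm⁴.
Centroid: ȳ = ΣA·y / ΣA = 8 cm.
Transfer each piece to the centroidal x-axis using Ī + A·d² with d = y − 8:
  web: d = 0 cm → contributes +409.6 cm⁴
  top flange (beyond web): d = 7.5 cm → contributes +270.4 cm⁴
  bottom flange (beyond web): d = -7.5 cm → contributes +270.4 cm⁴
Total I = 950.4 cm⁴.
For the y-axis: x̄ = 5.4 cm.
Repeating about the centroidal y-axis gives I_y = 107.1 cm⁴.

I_x ≈ 950 cm⁴, I_y ≈ 110 cm⁴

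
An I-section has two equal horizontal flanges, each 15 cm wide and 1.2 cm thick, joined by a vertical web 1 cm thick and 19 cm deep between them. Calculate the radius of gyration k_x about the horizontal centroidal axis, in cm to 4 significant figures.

Break the section into simple shapes (no overlaps), measuring from the bottom-left corner of the bounding box.
Bottom flange: 15 × 1.2, A = 18 cm², y = 0.6 cm, Ī = 2.16 cm⁴.
Web: 1 × 19, A = 19 cm², y = 10.7 cm, Ī = 571.583 cm⁴.
Top flange: 15 × 1.2, A = 18 cm², y = 20.8 cm, Ī = 2.16 cm⁴.
By symmetry the centroid is at mid-height, ȳ = 10.7 cm.
Transfer each piece to the horizontal centroidal axis using Ī + A·d² with d = y − 10.7:
  bottom flange: d = -10.1 cm → contributes +1838.34 cm⁴
  web: d = 0 cm → contributes +571.583 cm⁴
  top flange: d = 10.1 cm → contributes +1838.34 cm⁴
Total I = 4248.26 cm⁴.
Radius of gyration: k = √(I/A) = √(4248.26 / 55) = 8.78869 cm.

k_x ≈ 8.789 cm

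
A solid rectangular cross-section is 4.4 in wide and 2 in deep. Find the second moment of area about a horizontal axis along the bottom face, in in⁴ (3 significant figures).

The section: 4.4 × 2, A = 8.8 in², y = 1 in, Ī = 2.9333 in⁴.
Transfer it to the base of the section using Ī + A·d² with d = y − 0:
  the section: d = 1 in → contributes +11.733 in⁴
Total I = 11.733 in⁴.

I_base ≈ 11.7 in⁴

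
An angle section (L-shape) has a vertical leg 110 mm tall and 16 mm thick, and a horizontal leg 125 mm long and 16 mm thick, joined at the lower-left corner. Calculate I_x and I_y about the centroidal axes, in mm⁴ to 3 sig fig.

I_x ≈ 3.75 × 10⁶ mm⁴, I_y ≈ 5.19 × 10⁶ mm⁴

Decompose the section into non-overlapping parts with the origin at the bottom-left of its bounding rectangle.
Vertical leg: 16 × 110, A = 1 760 mm², y = 55 mm, Ī = 1 774 667 mm⁴.
Horizontal leg (remainder): 109 × 16, A = 1 744 mm², y = 8 mm, Ī = 37 205 mm⁴.
Centroid: ȳ = ΣA·y / ΣA = 31.607 mm.
Transfer each piece to the centroidal x-axis using Ī + A·d² with d = y − 31.607:
  vertical leg: d = 23.393 mm → contributes +2 737 771 mm⁴
  horizontal leg (remainder): d = -23.607 mm → contributes +1 009 145 mm⁴
Total I = 3 746 916 mm⁴.
For the y-axis: x̄ = 39.107 mm.
Repeating about the centroidal y-axis gives I_y = 5 186 056 mm⁴.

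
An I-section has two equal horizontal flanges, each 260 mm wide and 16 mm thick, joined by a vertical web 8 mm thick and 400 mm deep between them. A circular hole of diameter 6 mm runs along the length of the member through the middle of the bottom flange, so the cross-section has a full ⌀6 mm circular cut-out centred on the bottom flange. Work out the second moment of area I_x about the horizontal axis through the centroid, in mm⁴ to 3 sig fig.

Treat the section as a set of non-overlapping primitives; coordinates are from the bounding-box lower-left.
Bottom flange: 260 × 16, A = 4 160 mm², y = 8 mm, Ī = 88 747 mm⁴.
Web: 8 × 400, A = 3 200 mm², y = 216 mm, Ī = 42 666 667 mm⁴.
Top flange: 260 × 16, A = 4 160 mm², y = 424 mm, Ī = 88 747 mm⁴.
Hole (subtracted): ⌀6, A = 28.274 mm², y = 8 mm, Ī = 63.617 mm⁴.
Centroid: ȳ = ΣA·y / ΣA = 216.51 mm.
Transfer each piece to the horizontal axis through the centroid using Ī + A·d² with d = y − 216.51:
  bottom flange: d = -208.51 mm → contributes +180 953 716 mm⁴
  web: d = -0.51176 mm → contributes +42 667 505 mm⁴
  top flange: d = 207.49 mm → contributes +179 182 436 mm⁴
  hole: d = -208.51 mm → contributes −1 229 351 mm⁴
Total I = 401 574 306 mm⁴.

I_x ≈ 4.02 × 10⁸ mm⁴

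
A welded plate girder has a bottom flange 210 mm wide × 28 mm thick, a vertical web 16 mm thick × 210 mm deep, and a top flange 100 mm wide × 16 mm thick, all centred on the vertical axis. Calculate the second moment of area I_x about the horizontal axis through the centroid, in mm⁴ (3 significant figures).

Split into non-overlapping primitives; take the origin at the lower-left of the bounding box.
Bottom plate: 210 × 28, A = 5 880 mm², y = 14 mm, Ī = 384 160 mm⁴.
Web plate: 16 × 210, A = 3 360 mm², y = 133 mm, Ī = 12 348 000 mm⁴.
Top plate: 100 × 16, A = 1 600 mm², y = 246 mm, Ī = 34 133 mm⁴.
Centroid: ȳ = ΣA·y / ΣA = 85.129 mm.
Transfer each piece to the horizontal axis through the centroid using Ī + A·d² with d = y − 85.129:
  bottom plate: d = -71.129 mm → contributes +30 133 174 mm⁴
  web plate: d = 47.871 mm → contributes +20 047 837 mm⁴
  top plate: d = 160.87 mm → contributes +41 441 221 mm⁴
Total I = 91 622 233 mm⁴.

I_x ≈ 9.16 × 10⁷ mm⁴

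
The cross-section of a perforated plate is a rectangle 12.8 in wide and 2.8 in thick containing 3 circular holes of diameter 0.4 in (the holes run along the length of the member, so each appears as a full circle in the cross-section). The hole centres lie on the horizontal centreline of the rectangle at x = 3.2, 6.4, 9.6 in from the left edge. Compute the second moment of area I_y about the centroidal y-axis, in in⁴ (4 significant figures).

I_y ≈ 486.8 in⁴

Break the section into simple shapes (no overlaps), measuring from the bottom-left corner of the bounding box.
Plate: 12.8 × 2.8, A = 35.84 in², x = 6.4 in, Ī = 489.335 in⁴.
Hole 1 (subtracted): ⌀0.4, A = 0.125664 in², x = 3.2 in, Ī = 0.00125664 in⁴.
Hole 2 (subtracted): ⌀0.4, A = 0.125664 in², x = 6.4 in, Ī = 0.00125664 in⁴.
Hole 3 (subtracted): ⌀0.4, A = 0.125664 in², x = 9.6 in, Ī = 0.00125664 in⁴.
By symmetry the centroid is at mid-width, x̄ = 6.4 in.
Transfer each piece to the centroidal y-axis using Ī + A·d² with d = x − 6.4:
  plate: d = 0 in → contributes +489.335 in⁴
  hole 1: d = -3.2 in → contributes −1.28805 in⁴
  hole 2: d = 0 in → contributes −0.00125664 in⁴
  hole 3: d = 3.2 in → contributes −1.28805 in⁴
Total I = 486.758 in⁴.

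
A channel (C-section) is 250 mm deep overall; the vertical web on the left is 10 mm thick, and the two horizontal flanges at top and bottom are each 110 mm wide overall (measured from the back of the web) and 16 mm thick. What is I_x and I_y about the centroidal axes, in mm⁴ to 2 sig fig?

Split into non-overlapping primitives; take the origin at the lower-left of the bounding box.
Web: 10 × 250, A = 2 500 mm², y = 125 mm, Ī = 13 020 833 mm⁴.
Top flange (beyond web): 100 × 16, A = 1 600 mm², y = 242 mm, Ī = 34 133 mm⁴.
Bottom flange (beyond web): 100 × 16, A = 1 600 mm², y = 8 mm, Ī = 34 133 mm⁴.
By symmetry the centroid is at mid-height, ȳ = 125 mm.
Transfer each piece to the centroidal x-axis using Ī + A·d² with d = y − 125:
  web: d = 0 mm → contributes +13 020 833 mm⁴
  top flange (beyond web): d = 117 mm → contributes +21 936 533 mm⁴
  bottom flange (beyond web): d = -117 mm → contributes +21 936 533 mm⁴
Total I = 56 893 900 mm⁴.
For the y-axis: x̄ = 35.88 mm.
Repeating about the centroidal y-axis gives I_y = 6 933 114 mm⁴.

I_x ≈ 5.7 × 10⁷ mm⁴, I_y ≈ 6.9 × 10⁶ mm⁴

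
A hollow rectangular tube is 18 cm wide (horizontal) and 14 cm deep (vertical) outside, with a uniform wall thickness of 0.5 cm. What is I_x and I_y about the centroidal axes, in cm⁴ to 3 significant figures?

Decompose the section into non-overlapping parts with the origin at the bottom-left of its bounding rectangle.
Outer rectangle: 18 × 14, A = 252 cm², y = 7 cm, Ī = 4 116 cm⁴.
Inner void (subtracted): 17 × 13, A = 221 cm², y = 7 cm, Ī = 3112.4 cm⁴.
By symmetry the centroid is at mid-height, ȳ = 7 cm.
All pieces are centred on the centroidal x-axis, so I = ΣĪ (holes subtracted) = 1003.6 cm⁴.
Repeating about the centroidal y-axis gives I_y = 1481.6 cm⁴.

I_x ≈ 1000 cm⁴, I_y ≈ 1480 cm⁴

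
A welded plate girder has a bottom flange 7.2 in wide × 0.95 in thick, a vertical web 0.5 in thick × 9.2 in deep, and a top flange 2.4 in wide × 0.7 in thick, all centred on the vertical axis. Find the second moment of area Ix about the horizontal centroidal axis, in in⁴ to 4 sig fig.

Decompose the section into non-overlapping parts with the origin at the bottom-left of its bounding rectangle.
Bottom plate: 7.2 × 0.95, A = 6.84 in², y = 0.475 in, Ī = 0.514425 in⁴.
Web plate: 0.5 × 9.2, A = 4.6 in², y = 5.55 in, Ī = 32.4453 in⁴.
Top plate: 2.4 × 0.7, A = 1.68 in², y = 10.5 in, Ī = 0.0686 in⁴.
Centroid: ȳ = ΣA·y / ΣA = 3.53803 in.
Transfer each piece to the horizontal centroidal axis using Ī + A·d² with d = y − 3.53803:
  bottom plate: d = -3.06303 in → contributes +64.6885 in⁴
  web plate: d = 2.01197 in → contributes +51.0662 in⁴
  top plate: d = 6.96197 in → contributes +81.4965 in⁴
Total I = 197.251 in⁴.

Ix ≈ 197.3 in⁴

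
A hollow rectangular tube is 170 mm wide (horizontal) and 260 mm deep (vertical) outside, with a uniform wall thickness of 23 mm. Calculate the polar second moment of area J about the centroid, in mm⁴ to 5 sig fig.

Decompose the section into non-overlapping parts with the origin at the bottom-left of its bounding rectangle.
Outer rectangle: 170 × 260, A = 44 200 mm², y = 130 mm, Ī = 248 993 333 mm⁴.
Inner void (subtracted): 124 × 214, A = 26 536 mm², y = 130 mm, Ī = 101 270 221 mm⁴.
By symmetry the centroid is at mid-height, ȳ = 130 mm.
All pieces are centred on the centroidal x-axis, so I = ΣĪ (holes subtracted) = 147 723 112 mm⁴.
Repeating about the centroidal y-axis gives I_y = 72 446 872 mm⁴.
Polar second moment: J = I_x + I_y = 220 169 984 mm⁴.

J ≈ 2.2017 × 10⁸ mm⁴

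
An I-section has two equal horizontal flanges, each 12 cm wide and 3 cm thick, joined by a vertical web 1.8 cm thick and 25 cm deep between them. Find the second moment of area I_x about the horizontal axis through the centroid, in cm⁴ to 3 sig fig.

Decompose the section into non-overlapping parts with the origin at the bottom-left of its bounding rectangle.
Bottom flange: 12 × 3, A = 36 cm², y = 1.5 cm, Ī = 27 cm⁴.
Web: 1.8 × 25, A = 45 cm², y = 15.5 cm, Ī = 2343.8 cm⁴.
Top flange: 12 × 3, A = 36 cm², y = 29.5 cm, Ī = 27 cm⁴.
By symmetry the centroid is at mid-height, ȳ = 15.5 cm.
Transfer each piece to the horizontal axis through the centroid using Ī + A·d² with d = y − 15.5:
  bottom flange: d = -14 cm → contributes +7 083 cm⁴
  web: d = 0 cm → contributes +2343.8 cm⁴
  top flange: d = 14 cm → contributes +7 083 cm⁴
Total I = 16 510 cm⁴.

I_x ≈ 1.65 × 10⁴ cm⁴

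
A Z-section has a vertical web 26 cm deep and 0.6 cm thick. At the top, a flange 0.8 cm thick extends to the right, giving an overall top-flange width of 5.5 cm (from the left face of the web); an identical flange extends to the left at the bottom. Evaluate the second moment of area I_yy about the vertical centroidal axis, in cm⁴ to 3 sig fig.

I_yy ≈ 75.4 cm⁴

Treat the section as a set of non-overlapping primitives; coordinates are from the bounding-box lower-left.
Web: 0.6 × 26, A = 15.6 cm², x = 5.2 cm, Ī = 0.468 cm⁴.
Top flange (beyond web): 4.9 × 0.8, A = 3.92 cm², x = 7.95 cm, Ī = 7.8433 cm⁴.
Bottom flange (beyond web): 4.9 × 0.8, A = 3.92 cm², x = 2.45 cm, Ī = 7.8433 cm⁴.
Centroid: x̄ = ΣA·x / ΣA = 5.2 cm.
Transfer each piece to the vertical centroidal axis using Ī + A·d² with d = x − 5.2:
  web: d = 0 cm → contributes +0.468 cm⁴
  top flange (beyond web): d = 2.75 cm → contributes +37.488 cm⁴
  bottom flange (beyond web): d = -2.75 cm → contributes +37.488 cm⁴
Total I = 75.445 cm⁴.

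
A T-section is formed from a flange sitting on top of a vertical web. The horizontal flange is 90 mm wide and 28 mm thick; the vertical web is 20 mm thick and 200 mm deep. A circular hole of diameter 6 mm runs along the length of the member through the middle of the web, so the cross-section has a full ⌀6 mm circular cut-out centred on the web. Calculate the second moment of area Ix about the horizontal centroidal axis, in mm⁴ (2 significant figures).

Ix ≈ 3.4 × 10⁷ mm⁴

Break the section into simple shapes (no overlaps), measuring from the bottom-left corner of the bounding box.
Flange: 90 × 28, A = 2 520 mm², y = 214 mm, Ī = 164 640 mm⁴.
Web: 20 × 200, A = 4 000 mm², y = 100 mm, Ī = 13 333 333 mm⁴.
Hole (subtracted): ⌀6, A = 28.27 mm², y = 100 mm, Ī = 63.62 mm⁴.
Centroid: ȳ = ΣA·y / ΣA = 144.3 mm.
Transfer each piece to the horizontal centroidal axis using Ī + A·d² with d = y − 144.3:
  flange: d = 69.75 mm → contributes +12 423 453 mm⁴
  web: d = -44.25 mm → contributes +21 166 736 mm⁴
  hole: d = -44.25 mm → contributes −55 435 mm⁴
Total I = 33 534 754 mm⁴.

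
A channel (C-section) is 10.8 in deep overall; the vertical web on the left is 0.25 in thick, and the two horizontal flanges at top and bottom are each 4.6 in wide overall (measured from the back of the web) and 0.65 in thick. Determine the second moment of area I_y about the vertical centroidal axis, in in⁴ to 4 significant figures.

Decompose the section into non-overlapping parts with the origin at the bottom-left of its bounding rectangle.
Web: 0.25 × 10.8, A = 2.7 in², x = 0.125 in, Ī = 0.0140625 in⁴.
Top flange (beyond web): 4.35 × 0.65, A = 2.8275 in², x = 2.425 in, Ī = 4.45861 in⁴.
Bottom flange (beyond web): 4.35 × 0.65, A = 2.8275 in², x = 2.425 in, Ī = 4.45861 in⁴.
Centroid: x̄ = ΣA·x / ΣA = 1.68173 in.
Transfer each piece to the vertical centroidal axis using Ī + A·d² with d = x − 1.68173:
  web: d = -1.55673 in → contributes +6.55729 in⁴
  top flange (beyond web): d = 0.743268 in → contributes +6.02066 in⁴
  bottom flange (beyond web): d = 0.743268 in → contributes +6.02066 in⁴
Total I = 18.5986 in⁴.

I_y ≈ 18.60 in⁴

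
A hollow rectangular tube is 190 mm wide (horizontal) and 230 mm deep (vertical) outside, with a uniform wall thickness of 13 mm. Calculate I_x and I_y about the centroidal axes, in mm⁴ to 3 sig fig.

I_x ≈ 7.66 × 10⁷ mm⁴, I_y ≈ 5.65 × 10⁷ mm⁴

Split into non-overlapping primitives; take the origin at the lower-left of the bounding box.
Outer rectangle: 190 × 230, A = 43 700 mm², y = 115 mm, Ī = 192 644 167 mm⁴.
Inner void (subtracted): 164 × 204, A = 33 456 mm², y = 115 mm, Ī = 116 025 408 mm⁴.
By symmetry the centroid is at mid-height, ȳ = 115 mm.
All pieces are centred on the centroidal x-axis, so I = ΣĪ (holes subtracted) = 76 618 759 mm⁴.
Repeating about the centroidal y-axis gives I_y = 56 478 119 mm⁴.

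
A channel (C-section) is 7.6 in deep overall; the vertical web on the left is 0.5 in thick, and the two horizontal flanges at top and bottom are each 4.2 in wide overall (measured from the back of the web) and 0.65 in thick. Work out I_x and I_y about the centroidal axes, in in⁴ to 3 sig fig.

Split into non-overlapping primitives; take the origin at the lower-left of the bounding box.
Web: 0.5 × 7.6, A = 3.8 in², y = 3.8 in, Ī = 18.291 in⁴.
Top flange (beyond web): 3.7 × 0.65, A = 2.405 in², y = 7.275 in, Ī = 0.084676 in⁴.
Bottom flange (beyond web): 3.7 × 0.65, A = 2.405 in², y = 0.325 in, Ī = 0.084676 in⁴.
By symmetry the centroid is at mid-height, ȳ = 3.8 in.
Transfer each piece to the centroidal x-axis using Ī + A·d² with d = y − 3.8:
  web: d = 0 in → contributes +18.291 in⁴
  top flange (beyond web): d = 3.475 in → contributes +29.127 in⁴
  bottom flange (beyond web): d = -3.475 in → contributes +29.127 in⁴
Total I = 76.544 in⁴.
For the y-axis: x̄ = 1.4232 in.
Repeating about the centroidal y-axis gives I_y = 14.928 in⁴.

I_x ≈ 76.5 in⁴, I_y ≈ 14.9 in⁴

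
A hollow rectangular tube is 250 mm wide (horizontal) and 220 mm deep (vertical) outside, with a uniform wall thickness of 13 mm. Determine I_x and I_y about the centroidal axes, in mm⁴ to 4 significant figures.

Treat the section as a set of non-overlapping primitives; coordinates are from the bounding-box lower-left.
Outer rectangle: 250 × 220, A = 55 000 mm², y = 110 mm, Ī = 221 833 333 mm⁴.
Inner void (subtracted): 224 × 194, A = 43 456 mm², y = 110 mm, Ī = 136 292 501 mm⁴.
By symmetry the centroid is at mid-height, ȳ = 110 mm.
All pieces are centred on the centroidal x-axis, so I = ΣĪ (holes subtracted) = 85 540 832 mm⁴.
Repeating about the centroidal y-axis gives I_y = 104 754 312 mm⁴.

I_x ≈ 8.554 × 10⁷ mm⁴, I_y ≈ 1.048 × 10⁸ mm⁴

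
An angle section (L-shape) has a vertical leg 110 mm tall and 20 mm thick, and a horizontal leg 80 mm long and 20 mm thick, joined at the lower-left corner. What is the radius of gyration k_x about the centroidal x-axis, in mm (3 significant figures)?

k_x ≈ 33.6 mm

Decompose the section into non-overlapping parts with the origin at the bottom-left of its bounding rectangle.
Vertical leg: 20 × 110, A = 2 200 mm², y = 55 mm, Ī = 2 218 333 mm⁴.
Horizontal leg (remainder): 60 × 20, A = 1 200 mm², y = 10 mm, Ī = 40 000 mm⁴.
Centroid: ȳ = ΣA·y / ΣA = 39.118 mm.
Transfer each piece to the centroidal x-axis using Ī + A·d² with d = y − 39.118:
  vertical leg: d = 15.882 mm → contributes +2 773 281 mm⁴
  horizontal leg (remainder): d = -29.118 mm → contributes +1 057 405 mm⁴
Total I = 3 830 686 mm⁴.
Radius of gyration: k = √(I/A) = √(3 830 686 / 3 400) = 33.566 mm.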